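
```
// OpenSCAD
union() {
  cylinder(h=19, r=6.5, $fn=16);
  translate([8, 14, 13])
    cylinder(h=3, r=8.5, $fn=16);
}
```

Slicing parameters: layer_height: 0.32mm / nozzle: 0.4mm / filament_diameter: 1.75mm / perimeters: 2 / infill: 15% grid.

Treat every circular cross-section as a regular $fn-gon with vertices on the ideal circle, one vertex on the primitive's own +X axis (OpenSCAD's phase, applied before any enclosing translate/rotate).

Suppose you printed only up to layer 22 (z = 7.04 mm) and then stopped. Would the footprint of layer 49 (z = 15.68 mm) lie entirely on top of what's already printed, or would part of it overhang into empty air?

Compare the two slices. At z = 7.04: the cylinder: section is a regular 16-gon, circumradius r=6.5 (area = (16/2)·6.500²·sin(360°/16) = 129.35 mm²); the cylinder at (8, 14) is absent (z outside [13, 16]); Combining (union): only the r=6.5 cylinder is present, so the union is just that shape — area = 129.35 mm². At z = 15.68: the r=6.5 cylinder gives a regular 16-gon of circumradius 6.5 (constant along its height) (area = (16/2)·6.500²·sin(360°/16) = 129.35 mm²); the r=8.5 cylinder at (8, 14) contributes a regular 16-gon of circumradius 8.5 (area = (16/2)·8.500²·sin(360°/16) = 221.19 mm²); Combining (union): the 2 present regions are separate (no shared area or edge), so areas and boundary lengths simply add and each stays a separate island — area = 350.54 mm². Checking containment: at z = 15.68 the cross-section extends beyond the z = 7.04 cross-section by about 221.19 mm².

part overhangs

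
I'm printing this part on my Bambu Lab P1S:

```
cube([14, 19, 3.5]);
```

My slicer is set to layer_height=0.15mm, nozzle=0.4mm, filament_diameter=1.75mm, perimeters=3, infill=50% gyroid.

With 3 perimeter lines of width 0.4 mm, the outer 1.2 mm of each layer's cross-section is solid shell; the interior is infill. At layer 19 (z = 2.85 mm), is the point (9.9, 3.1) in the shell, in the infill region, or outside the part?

infill

At z = 2.85 mm: the cube is present — its section is the full 14×19 rectangle. Overall, the cross-section is a single solid region. The nearest boundary edge runs (0.00, 0.00)→(14.00, 0.00); distance from the point to it = 3.10 mm. The point is inside the cross-section and 3.10 mm from the nearest boundary — more than the 1.2 mm shell width (3 × 0.4), so it's in the infill interior.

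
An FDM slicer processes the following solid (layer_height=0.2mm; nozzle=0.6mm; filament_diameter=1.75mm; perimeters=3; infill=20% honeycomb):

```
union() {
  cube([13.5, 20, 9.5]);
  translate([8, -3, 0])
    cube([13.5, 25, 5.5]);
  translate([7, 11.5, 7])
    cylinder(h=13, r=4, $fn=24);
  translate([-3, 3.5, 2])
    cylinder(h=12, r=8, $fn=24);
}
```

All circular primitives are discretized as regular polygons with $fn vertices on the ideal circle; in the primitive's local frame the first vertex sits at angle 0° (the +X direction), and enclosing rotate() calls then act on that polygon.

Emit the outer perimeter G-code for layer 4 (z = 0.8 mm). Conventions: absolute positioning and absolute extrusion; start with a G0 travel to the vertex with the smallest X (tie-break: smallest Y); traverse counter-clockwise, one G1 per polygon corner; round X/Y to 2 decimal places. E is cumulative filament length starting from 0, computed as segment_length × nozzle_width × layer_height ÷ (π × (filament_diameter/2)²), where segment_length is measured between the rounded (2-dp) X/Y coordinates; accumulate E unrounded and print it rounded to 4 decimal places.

At z = 0.8 mm: the 13.5×20 cube contributes its full rectangle; the 13.5×25 cube at (8, -3) contributes its full rectangle; the cylinder at (7, 11.5) is not intersected at this z (z outside [7, 20]); the cylinder at (-3, 3.5) is not intersected at this z (z outside [2, 14]); Taking the union: the regions partially overlap (shared area 110.00 mm²), so overlapping operands fuse into one piece — 1 connected region. The outline is a single polygon with 8 vertices. Extrusion per mm of travel: 0.6 × 0.2 / (π × 0.875²) = 0.049890. Accumulating E over each segment gives final E = 4.6398.

G0 X0.00 Y0.00 Z0.80
G1 X8.00 Y0.00 E0.3991
G1 X8.00 Y-3.00 E0.5488
G1 X21.50 Y-3.00 E1.2223
G1 X21.50 Y22.00 E2.4696
G1 X8.00 Y22.00 E3.1431
G1 X8.00 Y20.00 E3.2429
G1 X0.00 Y20.00 E3.6420
G1 X0.00 Y0.00 E4.6398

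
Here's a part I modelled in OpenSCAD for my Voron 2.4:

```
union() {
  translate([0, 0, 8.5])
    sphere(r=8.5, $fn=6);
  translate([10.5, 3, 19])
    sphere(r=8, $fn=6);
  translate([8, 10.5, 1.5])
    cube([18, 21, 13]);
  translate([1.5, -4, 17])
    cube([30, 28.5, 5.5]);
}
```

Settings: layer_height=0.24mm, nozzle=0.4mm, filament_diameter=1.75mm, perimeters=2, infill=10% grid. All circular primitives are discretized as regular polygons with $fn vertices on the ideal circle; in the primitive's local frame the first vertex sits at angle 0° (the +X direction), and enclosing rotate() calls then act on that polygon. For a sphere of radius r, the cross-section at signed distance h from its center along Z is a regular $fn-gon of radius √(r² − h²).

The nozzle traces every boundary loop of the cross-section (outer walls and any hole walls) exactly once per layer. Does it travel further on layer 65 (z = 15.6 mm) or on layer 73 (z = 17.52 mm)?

Layer 65 (z = 15.6): the r=8.5 sphere slices to a regular 6-gon of circumradius 4.673 (√(r²−h²) with h=7.1 from center) (perimeter = 2·6·4.673·sin(180°/6) = 28.04 mm); the sphere at (10.5, 3): section is a regular 6-gon, circumradius = √(r²−h²) = √(8²−3.4²) = 7.242 (perimeter = 2·6·7.242·sin(180°/6) = 43.45 mm); the cube at (8, 10.5) is not intersected at this z (z outside [1.5, 14.5]); the cube at (1.5, -4) does not reach this height (z outside [17, 22.5]); Combining (union): the 2 present regions are separate (no shared area or edge), so areas and boundary lengths simply add and each stays a separate island — boundary = 71.49 mm. So its perimeter = 71.49 mm. Layer 73 (z = 17.52): the sphere is not intersected at this z (|z−center|=9.020 > r=8.5); the r=8 sphere at (10.5, 3) contributes a regular 6-gon of circumradius √(8²−1.48²) = 7.862 (perimeter = 2·6·7.862·sin(180°/6) = 47.17 mm); the cube at (8, 10.5) is not intersected at this z (z outside [1.5, 14.5]); the cube at (1.5, -4) is present — its section is the full 30×28.5 rectangle (perimeter 117.00 mm); Combining (union): the r=8 sphere at (10.5, 3) lies entirely inside the 30×28.5 cube at (1.5, -4), so the union is just the 30×28.5 cube at (1.5, -4) — boundary = 117.00 mm. So its perimeter = 117.00 mm. Layer 73 is larger (117.00 vs 71.49 mm).

layer 73 (z = 17.52 mm)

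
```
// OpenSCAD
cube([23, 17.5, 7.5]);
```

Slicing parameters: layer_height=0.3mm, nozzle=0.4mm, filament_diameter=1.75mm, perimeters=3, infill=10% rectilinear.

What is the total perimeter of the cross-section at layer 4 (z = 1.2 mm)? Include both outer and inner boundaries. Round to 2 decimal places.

81.00 mm

At z = 1.2 mm: the cube (footprint 23×17.5) is included at this height (perimeter 81.00 mm). Overall, the cross-section is a single solid region. Total boundary length (outer) = 81.00 mm.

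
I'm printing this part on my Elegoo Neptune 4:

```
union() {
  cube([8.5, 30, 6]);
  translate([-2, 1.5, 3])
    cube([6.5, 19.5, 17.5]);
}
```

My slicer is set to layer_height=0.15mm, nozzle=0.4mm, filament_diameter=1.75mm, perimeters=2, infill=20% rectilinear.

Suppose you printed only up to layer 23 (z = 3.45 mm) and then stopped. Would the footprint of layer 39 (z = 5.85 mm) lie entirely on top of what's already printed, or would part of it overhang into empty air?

entirely on top

Compare the two slices. At z = 3.45: the 8.5×30 cube contributes its full rectangle (area 255.00 mm²); the cube at (-2, 1.5) is present — its section is the full 6.5×19.5 rectangle (area 126.75 mm²); Taking the union: the regions partially overlap — summed areas 381.75 mm² minus the doubly-counted overlap 87.75 mm² gives 294.00 mm² — area = 294.00 mm². At z = 5.85: the cube (footprint 8.5×30) is included at this height (area 255.00 mm²); the cube at (-2, 1.5) is present — its section is the full 6.5×19.5 rectangle (area 126.75 mm²); Merging all regions: the regions partially overlap — summed areas 381.75 mm² minus the doubly-counted overlap 87.75 mm² gives 294.00 mm² — area = 294.00 mm². Checking containment: the cross-section at z = 5.85 is a subset of the cross-section at z = 3.45.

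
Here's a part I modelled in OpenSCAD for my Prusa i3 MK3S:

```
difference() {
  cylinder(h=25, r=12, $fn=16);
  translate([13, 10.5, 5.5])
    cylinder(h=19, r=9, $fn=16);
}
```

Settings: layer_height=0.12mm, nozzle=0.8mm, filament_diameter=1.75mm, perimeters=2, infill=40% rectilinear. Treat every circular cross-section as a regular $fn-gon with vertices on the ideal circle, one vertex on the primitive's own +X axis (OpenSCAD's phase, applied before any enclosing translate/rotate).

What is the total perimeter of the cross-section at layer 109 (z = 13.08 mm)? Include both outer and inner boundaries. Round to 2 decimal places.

75.56 mm

At z = 13.08 mm: the r=12 cylinder contributes a regular 16-gon of circumradius 12 (perimeter = 2·16·12.000·sin(180°/16) = 74.91 mm); the r=9 cylinder at (13, 10.5) contributes a regular 16-gon of circumradius 9 (perimeter = 2·16·9.000·sin(180°/16) = 56.19 mm); After the difference (first − rest): starting from the r=12 cylinder, the r=9 cylinder at (13, 10.5) partially overlaps it — only the 33.15 mm² overlap (of its 247.98 mm²) is removed, clipping the outline — boundary = 75.56 mm. Overall, the cross-section is a single solid region. Total boundary length (outer) = 75.56 mm.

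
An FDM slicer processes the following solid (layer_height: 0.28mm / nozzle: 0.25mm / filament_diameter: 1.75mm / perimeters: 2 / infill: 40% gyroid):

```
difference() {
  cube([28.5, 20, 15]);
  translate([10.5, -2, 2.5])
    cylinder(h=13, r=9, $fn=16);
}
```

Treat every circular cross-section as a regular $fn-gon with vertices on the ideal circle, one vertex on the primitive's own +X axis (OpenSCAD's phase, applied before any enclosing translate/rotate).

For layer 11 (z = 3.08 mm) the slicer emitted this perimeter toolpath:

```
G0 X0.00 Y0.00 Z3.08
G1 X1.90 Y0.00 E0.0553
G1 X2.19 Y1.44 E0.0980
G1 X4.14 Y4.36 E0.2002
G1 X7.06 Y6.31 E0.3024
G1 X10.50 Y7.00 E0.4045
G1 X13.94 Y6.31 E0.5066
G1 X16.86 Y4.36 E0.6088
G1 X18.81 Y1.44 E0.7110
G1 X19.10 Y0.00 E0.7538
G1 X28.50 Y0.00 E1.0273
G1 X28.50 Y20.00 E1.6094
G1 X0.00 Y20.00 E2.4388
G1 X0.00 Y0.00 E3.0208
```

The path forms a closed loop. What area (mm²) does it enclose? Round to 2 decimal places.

481.33 mm²

Apply the shoelace formula to the sequence of (X, Y) vertices; enclosed area = 481.33 mm².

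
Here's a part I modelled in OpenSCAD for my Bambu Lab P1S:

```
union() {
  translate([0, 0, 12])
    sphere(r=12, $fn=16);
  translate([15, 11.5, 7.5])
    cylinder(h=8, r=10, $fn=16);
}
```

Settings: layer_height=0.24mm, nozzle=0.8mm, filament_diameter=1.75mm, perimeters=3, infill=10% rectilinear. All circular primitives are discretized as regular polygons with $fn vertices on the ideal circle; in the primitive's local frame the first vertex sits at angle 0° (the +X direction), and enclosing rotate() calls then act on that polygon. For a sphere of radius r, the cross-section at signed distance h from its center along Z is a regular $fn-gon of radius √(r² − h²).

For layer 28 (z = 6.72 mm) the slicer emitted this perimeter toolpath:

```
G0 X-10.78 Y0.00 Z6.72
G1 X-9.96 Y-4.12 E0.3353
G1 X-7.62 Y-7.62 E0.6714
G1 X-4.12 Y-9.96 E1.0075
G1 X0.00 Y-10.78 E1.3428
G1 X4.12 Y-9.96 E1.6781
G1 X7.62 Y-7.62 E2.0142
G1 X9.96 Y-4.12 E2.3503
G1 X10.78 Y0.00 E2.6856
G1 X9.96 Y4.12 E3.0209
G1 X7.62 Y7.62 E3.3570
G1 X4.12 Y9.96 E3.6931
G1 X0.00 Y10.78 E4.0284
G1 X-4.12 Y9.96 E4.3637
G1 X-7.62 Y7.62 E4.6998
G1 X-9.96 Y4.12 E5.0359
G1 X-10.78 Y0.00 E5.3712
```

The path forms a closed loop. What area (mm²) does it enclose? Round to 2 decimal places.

Apply the shoelace formula to the sequence of (X, Y) vertices; enclosed area = 355.66 mm².

355.66 mm²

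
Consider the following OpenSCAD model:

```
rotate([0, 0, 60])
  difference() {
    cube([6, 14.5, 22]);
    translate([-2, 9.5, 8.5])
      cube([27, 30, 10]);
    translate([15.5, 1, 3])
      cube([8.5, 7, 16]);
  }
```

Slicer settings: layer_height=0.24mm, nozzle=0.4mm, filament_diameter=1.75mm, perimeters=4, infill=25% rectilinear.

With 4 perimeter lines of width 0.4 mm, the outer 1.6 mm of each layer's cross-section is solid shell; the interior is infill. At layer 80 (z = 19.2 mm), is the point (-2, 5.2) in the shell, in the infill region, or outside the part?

At z = 19.2 mm: the cube (footprint 6×14.5) is included at this height; the cube at (-2, 9.5) is not intersected at this z (z outside [8.5, 18.5]); the cube at (15.5, 1) does not reach this height (z outside [3, 19]); Taking the first minus the rest: none of the subtracted shapes is present at this height, so the 6×14.5 cube is unchanged — 1 connected region; (rotated 60° about Z; rotation is an isometry so areas/perimeters/island counts are preserved). Overall, the cross-section is a single solid region. Undo the 60° rotation: the query point maps to (3.503, 4.332) in the un-rotated model frame. The nearest boundary edge runs (6.00, 0.00)→(6.00, 14.50); distance from the point to it = 2.50 mm. The point is inside the cross-section and 2.50 mm from the nearest boundary — more than the 1.6 mm shell width (4 × 0.4), so it's in the infill interior.

infill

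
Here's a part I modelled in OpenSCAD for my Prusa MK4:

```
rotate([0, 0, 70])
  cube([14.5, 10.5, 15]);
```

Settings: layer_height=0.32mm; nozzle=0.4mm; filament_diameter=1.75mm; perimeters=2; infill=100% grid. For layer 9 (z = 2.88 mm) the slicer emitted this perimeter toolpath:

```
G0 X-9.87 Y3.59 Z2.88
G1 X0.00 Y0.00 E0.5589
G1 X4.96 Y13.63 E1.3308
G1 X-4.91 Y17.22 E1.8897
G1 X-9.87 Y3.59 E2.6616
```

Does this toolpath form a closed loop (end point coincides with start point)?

Start point (G0): (-9.87, 3.59). End point (last G1): the path returns to the start — closed.

yes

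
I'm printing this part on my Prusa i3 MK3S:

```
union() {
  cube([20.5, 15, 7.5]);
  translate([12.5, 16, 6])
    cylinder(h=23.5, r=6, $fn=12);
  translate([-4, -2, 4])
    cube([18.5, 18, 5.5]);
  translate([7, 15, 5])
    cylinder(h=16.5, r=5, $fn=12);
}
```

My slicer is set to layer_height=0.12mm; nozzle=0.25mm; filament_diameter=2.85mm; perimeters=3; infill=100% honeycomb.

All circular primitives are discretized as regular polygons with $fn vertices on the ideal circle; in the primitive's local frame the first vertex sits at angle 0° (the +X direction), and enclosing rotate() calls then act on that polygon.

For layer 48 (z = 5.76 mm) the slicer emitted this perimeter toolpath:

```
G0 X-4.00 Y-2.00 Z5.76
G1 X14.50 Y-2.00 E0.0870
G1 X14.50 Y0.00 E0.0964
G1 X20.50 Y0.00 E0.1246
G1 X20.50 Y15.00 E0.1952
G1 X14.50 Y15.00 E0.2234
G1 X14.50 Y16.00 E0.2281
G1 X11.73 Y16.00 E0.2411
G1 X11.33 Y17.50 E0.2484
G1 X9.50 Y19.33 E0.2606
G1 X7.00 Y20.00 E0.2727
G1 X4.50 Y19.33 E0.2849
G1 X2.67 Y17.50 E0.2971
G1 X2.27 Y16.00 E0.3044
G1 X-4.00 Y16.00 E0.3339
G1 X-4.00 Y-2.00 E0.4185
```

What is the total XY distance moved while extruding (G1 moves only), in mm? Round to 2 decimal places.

89.00 mm

Sum the Euclidean lengths of each G1 segment: total = 89.00 mm.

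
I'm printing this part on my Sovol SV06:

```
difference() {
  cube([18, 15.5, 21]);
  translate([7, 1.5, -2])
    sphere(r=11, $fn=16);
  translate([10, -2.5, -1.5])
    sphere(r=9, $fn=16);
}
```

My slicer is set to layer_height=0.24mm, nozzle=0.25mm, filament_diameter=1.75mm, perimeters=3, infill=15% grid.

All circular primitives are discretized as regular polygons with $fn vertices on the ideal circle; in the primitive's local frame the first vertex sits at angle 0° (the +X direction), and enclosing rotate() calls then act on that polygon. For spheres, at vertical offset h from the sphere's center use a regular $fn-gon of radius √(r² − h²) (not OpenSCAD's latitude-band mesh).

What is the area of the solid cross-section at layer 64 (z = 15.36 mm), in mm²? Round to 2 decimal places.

279.00 mm²

At z = 15.36 mm: the cube (footprint 18×15.5) is included at this height (area 279.00 mm²); the sphere at (7, 1.5) does not reach this height (|z−center|=17.360 > r=11); the sphere at (10, -2.5) is not intersected at this z (|z−center|=16.860 > r=9); After the difference (first − rest): none of the subtracted shapes is present at this height, so the 18×15.5 cube is unchanged — area = 279.00 mm². Overall, the cross-section is a single solid region. Net area = 279.00 mm².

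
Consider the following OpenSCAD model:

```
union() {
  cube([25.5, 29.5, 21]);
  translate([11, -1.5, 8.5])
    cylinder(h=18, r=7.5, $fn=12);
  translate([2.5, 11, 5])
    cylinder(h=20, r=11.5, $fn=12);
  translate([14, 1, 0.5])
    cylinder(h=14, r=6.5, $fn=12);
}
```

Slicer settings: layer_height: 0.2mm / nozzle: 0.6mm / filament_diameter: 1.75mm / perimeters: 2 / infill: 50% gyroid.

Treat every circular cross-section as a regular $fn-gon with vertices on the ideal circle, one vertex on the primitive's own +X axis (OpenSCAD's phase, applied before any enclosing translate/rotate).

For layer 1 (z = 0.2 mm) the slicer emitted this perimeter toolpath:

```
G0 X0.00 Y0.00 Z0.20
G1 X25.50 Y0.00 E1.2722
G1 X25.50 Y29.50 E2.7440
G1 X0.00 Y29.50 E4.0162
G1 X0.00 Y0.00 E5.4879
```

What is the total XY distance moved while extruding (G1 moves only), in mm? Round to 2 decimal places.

110.00 mm

Sum the Euclidean lengths of each G1 segment: total = 110.00 mm.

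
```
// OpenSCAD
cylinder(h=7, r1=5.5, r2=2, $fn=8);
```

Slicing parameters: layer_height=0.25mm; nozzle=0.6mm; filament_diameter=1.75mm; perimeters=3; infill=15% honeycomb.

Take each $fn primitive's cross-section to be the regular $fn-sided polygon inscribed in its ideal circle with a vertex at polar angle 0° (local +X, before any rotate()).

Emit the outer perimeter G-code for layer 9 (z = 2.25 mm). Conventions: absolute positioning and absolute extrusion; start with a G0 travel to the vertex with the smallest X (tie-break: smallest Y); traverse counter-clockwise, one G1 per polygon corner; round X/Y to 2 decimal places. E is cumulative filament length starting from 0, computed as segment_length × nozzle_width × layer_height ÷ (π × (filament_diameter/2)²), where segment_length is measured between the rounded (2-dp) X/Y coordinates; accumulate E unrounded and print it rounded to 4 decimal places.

G0 X-4.38 Y0.00 Z2.25
G1 X-3.09 Y-3.09 E0.2088
G1 X0.00 Y-4.38 E0.4176
G1 X3.09 Y-3.09 E0.6265
G1 X4.38 Y0.00 E0.8353
G1 X3.09 Y3.09 E1.0441
G1 X0.00 Y4.38 E1.2529
G1 X-3.09 Y3.09 E1.4617
G1 X-4.38 Y0.00 E1.6706

At z = 2.25 mm: the cone: at t=0.321 of its height the radius interpolates to r₁+(r₂−r₁)t = 4.375, giving a regular 8-gon of that circumradius. The outline is a single polygon with 8 vertices. Extrusion per mm of travel: 0.6 × 0.25 / (π × 0.875²) = 0.062363. Accumulating E over each segment gives final E = 1.6706.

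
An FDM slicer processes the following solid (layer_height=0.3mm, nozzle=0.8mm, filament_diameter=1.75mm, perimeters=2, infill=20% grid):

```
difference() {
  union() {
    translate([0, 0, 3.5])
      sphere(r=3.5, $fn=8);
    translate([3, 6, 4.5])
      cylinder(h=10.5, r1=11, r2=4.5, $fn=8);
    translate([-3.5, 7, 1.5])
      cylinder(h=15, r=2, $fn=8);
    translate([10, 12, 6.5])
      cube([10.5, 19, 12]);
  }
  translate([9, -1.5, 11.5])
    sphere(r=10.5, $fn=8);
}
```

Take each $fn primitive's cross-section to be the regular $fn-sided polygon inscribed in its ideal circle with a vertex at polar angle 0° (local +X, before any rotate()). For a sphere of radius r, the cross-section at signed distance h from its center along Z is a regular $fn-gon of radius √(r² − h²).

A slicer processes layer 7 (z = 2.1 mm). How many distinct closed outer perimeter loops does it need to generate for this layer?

At z = 2.1 mm: the r=3.5 sphere contributes a regular 8-gon of circumradius √(3.5²−1.4²) = 3.208; the cone at (3, 6) is absent (z outside [4.5, 15]); the cylinder at (-3.5, 7): section is a regular 8-gon, circumradius r=2; the cube at (10, 12) is absent (z outside [6.5, 18.5]); Merging all regions: the 2 present regions are separate (no shared area or edge), so areas and boundary lengths simply add and each stays a separate island — 2 connected regions; the sphere at (9, -1.5): section is a regular 8-gon, circumradius = √(r²−h²) = √(10.5²−9.4²) = 4.679; Taking the first minus the rest: starting from that combined region, the r=10.5 sphere at (9, -1.5) misses the remaining region (no effect) — 2 connected regions. The result has 2 disconnected regions.

2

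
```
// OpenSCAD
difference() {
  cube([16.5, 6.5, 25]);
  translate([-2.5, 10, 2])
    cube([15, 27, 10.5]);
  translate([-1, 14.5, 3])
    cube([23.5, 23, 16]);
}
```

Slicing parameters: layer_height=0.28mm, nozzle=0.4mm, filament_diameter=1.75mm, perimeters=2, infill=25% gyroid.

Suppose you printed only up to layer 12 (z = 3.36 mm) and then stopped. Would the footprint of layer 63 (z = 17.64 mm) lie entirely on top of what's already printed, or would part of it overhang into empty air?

Compare the two slices. At z = 3.36: the cube is present — its section is the full 16.5×6.5 rectangle (area 107.25 mm²); the cube at (-2.5, 10) (footprint 15×27) is included at this height (area 405.00 mm²); the 23.5×23 cube at (-1, 14.5) contributes its full rectangle (area 540.50 mm²); Subtracting the remaining from the first: starting from the 16.5×6.5 cube (107.25 mm²), the 15×27 cube at (-2.5, 10) misses the remaining region (no effect); the 23.5×23 cube at (-1, 14.5) misses the remaining region (no effect) — area = 107.25 mm². At z = 17.64: the cube is present — its section is the full 16.5×6.5 rectangle (area 107.25 mm²); the cube at (-2.5, 10) is absent (z outside [2, 12.5]); the 23.5×23 cube at (-1, 14.5) contributes its full rectangle (area 540.50 mm²); Subtracting the remaining from the first: starting from the 16.5×6.5 cube (107.25 mm²), the 23.5×23 cube at (-1, 14.5) misses the remaining region (no effect) — area = 107.25 mm². Checking containment: the cross-section at z = 17.64 is a subset of the cross-section at z = 3.36.

entirely on top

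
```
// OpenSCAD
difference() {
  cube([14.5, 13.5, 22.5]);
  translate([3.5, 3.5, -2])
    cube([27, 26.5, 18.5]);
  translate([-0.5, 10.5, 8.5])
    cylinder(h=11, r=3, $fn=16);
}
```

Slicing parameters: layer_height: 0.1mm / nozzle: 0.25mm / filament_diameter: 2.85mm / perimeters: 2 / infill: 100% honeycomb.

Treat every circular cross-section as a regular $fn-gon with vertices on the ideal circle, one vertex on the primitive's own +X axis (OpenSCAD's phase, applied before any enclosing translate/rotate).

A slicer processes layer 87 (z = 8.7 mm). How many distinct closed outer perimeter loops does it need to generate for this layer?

At z = 8.7 mm: the cube is present — its section is the full 14.5×13.5 rectangle; the cube at (3.5, 3.5) is present — its section is the full 27×26.5 rectangle; the cylinder at (-0.5, 10.5): section is a regular 16-gon, circumradius r=3; Subtracting the remaining from the first: starting from the 14.5×13.5 cube, the 27×26.5 cube at (3.5, 3.5) partially overlaps it — only the 110.00 mm² overlap (of its 715.50 mm²) is removed, clipping the outline; the r=3 cylinder at (-0.5, 10.5) partially overlaps it — only the 10.83 mm² overlap (of its 27.55 mm²) is removed, clipping the outline — 1 connected region. The result has 1 disconnected region.

1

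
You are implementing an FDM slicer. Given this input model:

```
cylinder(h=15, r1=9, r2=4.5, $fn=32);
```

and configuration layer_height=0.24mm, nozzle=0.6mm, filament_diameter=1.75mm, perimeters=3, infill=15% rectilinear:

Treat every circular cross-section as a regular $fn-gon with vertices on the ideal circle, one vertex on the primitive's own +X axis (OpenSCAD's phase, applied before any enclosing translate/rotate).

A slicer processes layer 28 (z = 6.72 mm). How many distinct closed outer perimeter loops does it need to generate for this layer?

At z = 6.72 mm: the cone contributes a regular 32-gon of circumradius 6.984 (interpolated between r1=9 and r2=4.5 at t=0.448). The result has 1 disconnected region.

1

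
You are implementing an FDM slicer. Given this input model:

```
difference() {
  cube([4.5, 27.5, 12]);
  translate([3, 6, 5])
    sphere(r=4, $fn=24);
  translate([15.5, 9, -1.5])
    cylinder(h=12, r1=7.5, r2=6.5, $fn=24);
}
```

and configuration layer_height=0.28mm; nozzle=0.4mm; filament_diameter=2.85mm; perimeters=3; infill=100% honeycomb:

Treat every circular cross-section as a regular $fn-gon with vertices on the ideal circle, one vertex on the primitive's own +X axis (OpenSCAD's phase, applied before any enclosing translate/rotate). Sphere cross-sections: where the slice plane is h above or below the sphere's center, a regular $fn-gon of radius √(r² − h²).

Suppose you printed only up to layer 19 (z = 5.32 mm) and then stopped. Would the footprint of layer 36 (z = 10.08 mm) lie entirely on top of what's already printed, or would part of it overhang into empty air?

part overhangs

Compare the two slices. At z = 5.32: the 4.5×27.5 cube contributes its full rectangle (area 123.75 mm²); the r=4 sphere at (3, 6) contributes a regular 24-gon of circumradius √(4²−0.32²) = 3.987 (area = (24/2)·3.987²·sin(360°/24) = 49.38 mm²); the cone at (15.5, 9): at t=0.568 of its height the radius interpolates to r₁+(r₂−r₁)t = 6.932, giving a regular 24-gon of that circumradius (area = (24/2)·6.932²·sin(360°/24) = 149.23 mm²); Subtracting the remaining from the first: starting from the 4.5×27.5 cube (123.75 mm²), the r=4 sphere at (3, 6) partially overlaps it — only the 32.87 mm² overlap (of its 49.38 mm²) is removed, clipping the outline; the cone at (15.5, 9) misses the remaining region (no effect) — area = 90.88 mm². At z = 10.08: the cube is present — its section is the full 4.5×27.5 rectangle (area 123.75 mm²); the sphere at (3, 6) does not reach this height (|z−center|=5.080 > r=4); the cone at (15.5, 9) (r1=7.5→r2=6.5) has section circumradius 6.535 here — a regular 24-gon (area = (24/2)·6.535²·sin(360°/24) = 132.64 mm²); Subtracting the remaining from the first: starting from the 4.5×27.5 cube (123.75 mm²), the cone at (15.5, 9) misses the remaining region (no effect) — area = 123.75 mm². Checking containment: at z = 10.08 the cross-section extends beyond the z = 5.32 cross-section by about 32.87 mm².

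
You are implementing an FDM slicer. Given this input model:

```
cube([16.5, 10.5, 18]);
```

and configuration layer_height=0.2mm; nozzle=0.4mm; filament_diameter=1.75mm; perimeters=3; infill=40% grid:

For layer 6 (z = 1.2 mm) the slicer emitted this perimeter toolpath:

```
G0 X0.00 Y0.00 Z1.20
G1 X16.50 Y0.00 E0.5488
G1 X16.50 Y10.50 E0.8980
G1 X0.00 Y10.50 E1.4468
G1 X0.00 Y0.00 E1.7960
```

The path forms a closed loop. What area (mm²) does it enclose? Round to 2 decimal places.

173.25 mm²

Apply the shoelace formula to the sequence of (X, Y) vertices; enclosed area = 173.25 mm².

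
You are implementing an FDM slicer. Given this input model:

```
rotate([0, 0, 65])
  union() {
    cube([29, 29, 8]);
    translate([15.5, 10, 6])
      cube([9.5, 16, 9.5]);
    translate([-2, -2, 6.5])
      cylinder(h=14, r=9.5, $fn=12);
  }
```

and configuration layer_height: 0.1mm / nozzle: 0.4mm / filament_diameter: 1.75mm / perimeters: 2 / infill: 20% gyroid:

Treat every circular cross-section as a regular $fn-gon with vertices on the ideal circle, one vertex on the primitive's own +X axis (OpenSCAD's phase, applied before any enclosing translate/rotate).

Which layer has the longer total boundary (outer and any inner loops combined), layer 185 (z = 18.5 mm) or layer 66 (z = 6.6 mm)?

layer 66 (z = 6.6 mm)

Layer 185 (z = 18.5): the cube is absent (z outside [0, 8]); the cube at (15.5, 10) is absent (z outside [6, 15.5]); the cylinder at (-2, -2): section is a regular 12-gon, circumradius r=9.5 (perimeter = 2·12·9.500·sin(180°/12) = 59.01 mm); Taking the union: only the r=9.5 cylinder at (-2, -2) is present, so the union is just that shape — boundary = 59.01 mm; (whole slice rotated 65° about Z — lengths, areas and connectivity unchanged). So its perimeter = 59.01 mm. Layer 66 (z = 6.6): the 29×29 cube contributes its full rectangle (perimeter 116.00 mm); the 9.5×16 cube at (15.5, 10) contributes its full rectangle (perimeter 51.00 mm); the cylinder at (-2, -2): section is a regular 12-gon, circumradius r=9.5 (perimeter = 2·12·9.500·sin(180°/12) = 59.01 mm); Combining (union): the regions partially overlap (shared area 186.76 mm²), so the edge portions inside another operand are dropped and the merged outline is re-measured after clipping — boundary = 150.47 mm; (whole slice rotated 65° about Z — lengths, areas and connectivity unchanged). So its perimeter = 150.47 mm. Layer 66 is larger (150.47 vs 59.01 mm).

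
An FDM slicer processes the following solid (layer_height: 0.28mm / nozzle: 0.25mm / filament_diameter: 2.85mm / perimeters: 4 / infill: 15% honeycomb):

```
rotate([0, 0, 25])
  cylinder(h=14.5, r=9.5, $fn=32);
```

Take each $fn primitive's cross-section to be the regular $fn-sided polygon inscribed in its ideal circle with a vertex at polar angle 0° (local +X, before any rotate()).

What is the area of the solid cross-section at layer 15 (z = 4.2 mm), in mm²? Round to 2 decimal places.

At z = 4.2 mm: the r=9.5 cylinder contributes a regular 32-gon of circumradius 9.5 (area = (32/2)·9.500²·sin(360°/32) = 281.71 mm²); (rotated 25° about Z; rotation is an isometry so areas/perimeters/island counts are preserved). Overall, the cross-section is a single solid region. Net area = 281.71 mm².

281.71 mm²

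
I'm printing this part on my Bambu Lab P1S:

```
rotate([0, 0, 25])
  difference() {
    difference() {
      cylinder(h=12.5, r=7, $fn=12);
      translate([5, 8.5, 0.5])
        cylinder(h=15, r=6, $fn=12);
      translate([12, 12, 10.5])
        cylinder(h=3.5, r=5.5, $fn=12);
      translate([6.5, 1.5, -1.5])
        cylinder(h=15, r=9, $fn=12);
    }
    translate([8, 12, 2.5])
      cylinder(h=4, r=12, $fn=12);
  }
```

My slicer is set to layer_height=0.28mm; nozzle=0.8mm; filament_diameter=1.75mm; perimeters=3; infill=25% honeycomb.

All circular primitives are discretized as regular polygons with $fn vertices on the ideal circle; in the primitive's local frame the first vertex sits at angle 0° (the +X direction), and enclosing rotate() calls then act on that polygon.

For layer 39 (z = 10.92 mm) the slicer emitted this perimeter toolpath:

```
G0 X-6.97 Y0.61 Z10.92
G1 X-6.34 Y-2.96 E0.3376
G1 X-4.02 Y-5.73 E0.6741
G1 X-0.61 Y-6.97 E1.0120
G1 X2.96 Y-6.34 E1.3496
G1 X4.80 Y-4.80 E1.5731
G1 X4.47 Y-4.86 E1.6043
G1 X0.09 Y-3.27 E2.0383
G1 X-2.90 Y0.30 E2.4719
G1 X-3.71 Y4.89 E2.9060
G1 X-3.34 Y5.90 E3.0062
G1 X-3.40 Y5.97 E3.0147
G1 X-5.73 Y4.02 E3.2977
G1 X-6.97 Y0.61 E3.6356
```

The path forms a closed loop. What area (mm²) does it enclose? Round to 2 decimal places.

57.61 mm²

Apply the shoelace formula to the sequence of (X, Y) vertices; enclosed area = 57.61 mm².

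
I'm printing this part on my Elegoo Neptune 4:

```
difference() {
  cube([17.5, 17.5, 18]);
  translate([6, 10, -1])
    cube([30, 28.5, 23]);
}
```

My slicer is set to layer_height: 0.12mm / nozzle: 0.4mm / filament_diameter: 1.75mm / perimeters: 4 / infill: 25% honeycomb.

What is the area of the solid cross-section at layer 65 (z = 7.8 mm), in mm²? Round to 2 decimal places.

220.00 mm²

At z = 7.8 mm: the cube is present — its section is the full 17.5×17.5 rectangle (area 306.25 mm²); the cube at (6, 10) is present — its section is the full 30×28.5 rectangle (area 855.00 mm²); Subtracting the remaining from the first: starting from the 17.5×17.5 cube (306.25 mm²), the 30×28.5 cube at (6, 10) partially overlaps it — only the 86.25 mm² overlap (of its 855.00 mm²) is removed, clipping the outline — area = 220.00 mm². Overall, the cross-section is a single solid region. Net area = 220.00 mm².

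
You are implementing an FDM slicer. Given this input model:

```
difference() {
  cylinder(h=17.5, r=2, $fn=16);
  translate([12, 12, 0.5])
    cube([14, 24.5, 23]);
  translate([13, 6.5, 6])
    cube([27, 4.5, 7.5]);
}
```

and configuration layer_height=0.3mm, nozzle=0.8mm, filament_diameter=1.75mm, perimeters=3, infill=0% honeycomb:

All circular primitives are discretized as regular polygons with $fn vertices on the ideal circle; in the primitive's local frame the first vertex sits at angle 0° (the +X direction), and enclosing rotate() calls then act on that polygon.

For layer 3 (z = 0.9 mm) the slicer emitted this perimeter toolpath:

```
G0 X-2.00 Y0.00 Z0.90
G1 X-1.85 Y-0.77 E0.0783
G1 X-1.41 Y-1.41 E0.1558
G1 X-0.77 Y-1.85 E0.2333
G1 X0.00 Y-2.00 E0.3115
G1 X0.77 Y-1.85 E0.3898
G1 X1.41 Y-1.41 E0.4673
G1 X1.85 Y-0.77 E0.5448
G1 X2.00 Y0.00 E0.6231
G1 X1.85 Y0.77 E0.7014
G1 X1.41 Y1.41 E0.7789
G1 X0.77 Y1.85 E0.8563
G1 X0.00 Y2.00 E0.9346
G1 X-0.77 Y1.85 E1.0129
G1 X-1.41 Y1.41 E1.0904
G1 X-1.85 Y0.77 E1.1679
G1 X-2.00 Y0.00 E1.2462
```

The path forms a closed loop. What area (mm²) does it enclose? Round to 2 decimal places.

Apply the shoelace formula to the sequence of (X, Y) vertices; enclosed area = 12.25 mm².

12.25 mm²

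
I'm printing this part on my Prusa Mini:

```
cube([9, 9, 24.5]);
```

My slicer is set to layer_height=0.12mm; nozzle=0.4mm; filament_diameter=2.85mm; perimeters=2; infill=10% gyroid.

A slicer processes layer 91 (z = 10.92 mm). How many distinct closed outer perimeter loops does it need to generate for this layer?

1

At z = 10.92 mm: the cube is present — its section is the full 9×9 rectangle. The result has 1 disconnected region.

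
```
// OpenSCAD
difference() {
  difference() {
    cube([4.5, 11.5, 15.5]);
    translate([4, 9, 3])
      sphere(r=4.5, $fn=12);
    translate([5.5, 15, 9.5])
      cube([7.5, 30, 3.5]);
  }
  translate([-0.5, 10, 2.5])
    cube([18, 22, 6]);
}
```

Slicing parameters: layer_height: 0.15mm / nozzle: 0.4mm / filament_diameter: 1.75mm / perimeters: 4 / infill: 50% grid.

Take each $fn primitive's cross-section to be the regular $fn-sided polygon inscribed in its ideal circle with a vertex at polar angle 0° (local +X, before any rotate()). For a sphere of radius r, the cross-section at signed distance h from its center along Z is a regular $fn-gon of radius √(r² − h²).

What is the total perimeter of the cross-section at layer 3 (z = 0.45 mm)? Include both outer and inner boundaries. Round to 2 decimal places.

31.97 mm

At z = 0.45 mm: the 4.5×11.5 cube contributes its full rectangle (perimeter 32.00 mm); the sphere at (4, 9): section is a regular 12-gon, circumradius = √(r²−h²) = √(4.5²−2.55²) = 3.708 (perimeter = 2·12·3.708·sin(180°/12) = 23.03 mm); the cube at (5.5, 15) is not intersected at this z (z outside [9.5, 13]); Taking the first minus the rest: starting from the 4.5×11.5 cube, the r=4.5 sphere at (4, 9) partially overlaps it — only the 21.66 mm² overlap (of its 41.24 mm²) is removed, clipping the outline — boundary = 31.97 mm; the cube at (-0.5, 10) is not intersected at this z (z outside [2.5, 8.5]); After the difference (first − rest): none of the subtracted shapes is present at this height, so the result so far is unchanged — boundary = 31.97 mm. Overall, the cross-section is a single solid region. Total boundary length (outer) = 31.97 mm.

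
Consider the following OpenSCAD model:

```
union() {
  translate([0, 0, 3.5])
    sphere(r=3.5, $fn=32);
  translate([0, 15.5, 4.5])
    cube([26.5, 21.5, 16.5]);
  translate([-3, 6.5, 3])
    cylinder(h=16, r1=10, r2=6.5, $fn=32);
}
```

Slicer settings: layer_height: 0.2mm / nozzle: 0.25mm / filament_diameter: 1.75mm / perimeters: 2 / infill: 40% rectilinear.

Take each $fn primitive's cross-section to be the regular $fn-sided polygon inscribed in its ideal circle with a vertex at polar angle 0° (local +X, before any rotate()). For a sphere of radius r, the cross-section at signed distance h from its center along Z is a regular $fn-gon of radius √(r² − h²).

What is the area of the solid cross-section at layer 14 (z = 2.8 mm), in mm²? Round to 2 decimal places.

36.71 mm²

At z = 2.8 mm: the sphere: section is a regular 32-gon, circumradius = √(r²−h²) = √(3.5²−0.7²) = 3.429 (area = (32/2)·3.429²·sin(360°/32) = 36.71 mm²); the cube at (0, 15.5) does not reach this height (z outside [4.5, 21]); the cone at (-3, 6.5) does not reach this height (z outside [3, 19]); Combining (union): only the r=3.5 sphere is present, so the union is just that shape — area = 36.71 mm². Overall, the cross-section is a single solid region. Net area = 36.71 mm².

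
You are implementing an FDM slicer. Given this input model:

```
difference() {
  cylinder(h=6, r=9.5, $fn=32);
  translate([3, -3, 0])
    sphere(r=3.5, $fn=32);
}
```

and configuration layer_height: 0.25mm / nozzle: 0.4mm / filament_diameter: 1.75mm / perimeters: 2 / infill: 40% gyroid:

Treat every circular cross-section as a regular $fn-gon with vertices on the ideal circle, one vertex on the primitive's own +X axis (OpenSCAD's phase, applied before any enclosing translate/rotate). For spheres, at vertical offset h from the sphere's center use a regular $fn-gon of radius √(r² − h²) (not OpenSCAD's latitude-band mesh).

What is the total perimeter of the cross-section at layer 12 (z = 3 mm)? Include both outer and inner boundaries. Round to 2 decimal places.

70.90 mm

At z = 3 mm: the r=9.5 cylinder contributes a regular 32-gon of circumradius 9.5 (perimeter = 2·32·9.500·sin(180°/32) = 59.59 mm); the r=3.5 sphere at (3, -3) contributes a regular 32-gon of circumradius √(3.5²−3²) = 1.803 (perimeter = 2·32·1.803·sin(180°/32) = 11.31 mm); Taking the first minus the rest: starting from the r=9.5 cylinder, the r=3.5 sphere at (3, -3) lies wholly inside it (removes its full 10.14 mm² and its 11.31 mm outline becomes a hole wall) — boundary (outer + 1 inner loop) = 70.90 mm. Overall, the cross-section is one region with 1 hole. Total boundary length (outer + inner) = 70.90 mm.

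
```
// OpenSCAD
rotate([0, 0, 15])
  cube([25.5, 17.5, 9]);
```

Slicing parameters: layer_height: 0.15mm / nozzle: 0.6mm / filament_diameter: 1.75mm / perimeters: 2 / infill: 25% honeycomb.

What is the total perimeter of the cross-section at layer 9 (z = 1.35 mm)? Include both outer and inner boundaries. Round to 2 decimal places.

86.00 mm

At z = 1.35 mm: the cube is present — its section is the full 25.5×17.5 rectangle (perimeter 86.00 mm); (rotated 15° about Z; rotation is an isometry so areas/perimeters/island counts are preserved). Overall, the cross-section is a single solid region. Total boundary length (outer) = 86.00 mm.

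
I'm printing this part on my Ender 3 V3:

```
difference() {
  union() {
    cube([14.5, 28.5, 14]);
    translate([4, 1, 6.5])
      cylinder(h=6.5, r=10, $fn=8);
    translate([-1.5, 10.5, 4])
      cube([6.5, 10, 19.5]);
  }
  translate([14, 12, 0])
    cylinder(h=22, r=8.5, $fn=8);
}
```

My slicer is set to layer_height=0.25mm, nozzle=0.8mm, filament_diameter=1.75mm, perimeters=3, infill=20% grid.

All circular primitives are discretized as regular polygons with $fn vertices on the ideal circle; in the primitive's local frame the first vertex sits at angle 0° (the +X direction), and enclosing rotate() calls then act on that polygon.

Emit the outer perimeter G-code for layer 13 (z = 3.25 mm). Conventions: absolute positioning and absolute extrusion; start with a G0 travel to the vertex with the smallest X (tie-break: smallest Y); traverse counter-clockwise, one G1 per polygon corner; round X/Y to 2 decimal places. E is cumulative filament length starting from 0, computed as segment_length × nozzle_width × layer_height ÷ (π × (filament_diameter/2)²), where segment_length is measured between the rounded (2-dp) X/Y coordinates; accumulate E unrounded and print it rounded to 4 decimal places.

At z = 3.25 mm: the cube (footprint 14.5×28.5) is included at this height; the cylinder at (4, 1) does not reach this height (z outside [6.5, 13]); the cube at (-1.5, 10.5) is not intersected at this z (z outside [4, 23.5]); Merging all regions: only the 14.5×28.5 cube is present, so the union is just that shape — 1 connected region; the r=8.5 cylinder at (14, 12) contributes a regular 8-gon of circumradius 8.5; After the difference (first − rest): starting from that combined region, the r=8.5 cylinder at (14, 12) partially overlaps it — only the 110.57 mm² overlap (of its 204.35 mm²) is removed, clipping the outline — 1 connected region. The outline is a single polygon with 11 vertices. Extrusion per mm of travel: 0.8 × 0.25 / (π × 0.875²) = 0.083150. Accumulating E over each segment gives final E = 8.0262.

G0 X0.00 Y0.00 Z3.25
G1 X14.50 Y0.00 E1.2057
G1 X14.50 Y3.71 E1.5142
G1 X14.00 Y3.50 E1.5593
G1 X7.99 Y5.99 E2.1002
G1 X5.50 Y12.00 E2.6411
G1 X7.99 Y18.01 E3.1820
G1 X14.00 Y20.50 E3.7230
G1 X14.50 Y20.29 E3.7681
G1 X14.50 Y28.50 E4.4507
G1 X0.00 Y28.50 E5.6564
G1 X0.00 Y0.00 E8.0262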